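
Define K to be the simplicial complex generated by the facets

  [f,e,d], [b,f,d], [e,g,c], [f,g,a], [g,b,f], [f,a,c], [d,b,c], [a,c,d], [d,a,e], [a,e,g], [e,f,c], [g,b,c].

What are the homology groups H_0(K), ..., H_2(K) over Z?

H_0 ≅ Z,  H_1 ≅ Z/2,  H_2 = 0.

Take the total order a < b < c < d < e < f < g on the vertex set. Then K (dimension 2) consists of the simplices:

  0-simplices (7): a, b, c, d, e, f, g
  1-simplices (18): ac, ad, ae, af, ag, bc, bd, bf, bg, cd, ce, cf, cg, de, df, ef, eg, fg
  2-simplices (12): acd, acf, ade, aeg, afg, bcd, bcg, bdf, bfg, cef, ceg, def

Hence C_0 ≅ Z^7, C_1 ≅ Z^18, C_2 ≅ Z^12.

The boundary map ∂_1: C_1 → C_0 is given by ∂[p,q] = [q] − [p]. For instance
  ∂ae = e − a.
The 7×18 boundary matrix has rank 6 and Smith normal form diag(1,1,1,1,1,1).

The boundary map ∂_2: C_2 → C_1 sends each 2-simplex [p,q,r] to [q,r] − [p,r] + [p,q]. For instance
  ∂acd = cd − ad + ac,
  ∂def = ef − df + de.
As a 18×12 matrix over Z this has rank 12, with invariant factors (1,1,1,1,1,1,1,1,1,1,1,2).

Now H_k = ker ∂_k / im ∂_{k+1}, so:

  H_0: rank C_0 − rank ∂_1 = 7 − 6 = 1, and the invariant factors of ∂_1 are all 1, so H_0 = Z.
  H_1: rank ker ∂_1 − rank ∂_2 = (18 − 6) − 12 = 0, and ∂_2 has invariant factor 2 > 1, so H_1 = Z/2.
  H_2: rank ker ∂_2 − rank ∂_3 = (12 − 12) − 0 = 0, and there is no ∂_3, so H_2 = 0.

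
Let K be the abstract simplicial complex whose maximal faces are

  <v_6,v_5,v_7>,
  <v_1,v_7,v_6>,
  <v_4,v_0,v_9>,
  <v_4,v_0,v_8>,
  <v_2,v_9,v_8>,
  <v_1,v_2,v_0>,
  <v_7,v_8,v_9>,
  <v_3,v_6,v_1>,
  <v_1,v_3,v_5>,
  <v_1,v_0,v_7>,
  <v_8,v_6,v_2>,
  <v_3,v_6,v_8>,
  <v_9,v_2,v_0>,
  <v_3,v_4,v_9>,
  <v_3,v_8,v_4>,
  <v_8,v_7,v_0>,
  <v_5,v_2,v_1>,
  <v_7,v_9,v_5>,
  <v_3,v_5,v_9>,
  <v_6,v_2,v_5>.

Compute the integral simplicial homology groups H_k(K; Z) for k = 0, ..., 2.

H_0 ≅ Z,  H_1 ≅ Z ⊕ Z/2Z,  H_2 = 0.

Fix the vertex order v_0 < v_1 < v_2 < v_3 < v_4 < v_5 < v_6 < v_7 < v_8 < v_9 and write every simplex with vertices in increasing order. Then dim K = 2 and the simplices of K are:

  0-simplices (10): [v_0], [v_1], [v_2], [v_3], [v_4], [v_5], [v_6], [v_7], [v_8], [v_9]
  1-simplices (30): (30 of them)
  2-simplices (20): (20 of them)

giving chain groups C_0 ≅ Z^10, C_1 ≅ Z^30, C_2 ≅ Z^20.

The boundary map ∂_1: C_1 → C_0 maps an edge to its endpoints' difference, ∂[p,q] = q − p. For instance
  ∂[v_5,v_9] = [v_9] − [v_5].
The resulting 10×30 matrix has rank 9, and its Smith normal form has invariant factors (1,1,1,1,1,1,1,1,1).

∂_2: C_2 → C_1 sends each 2-simplex [p,q,r] to [q,r] − [p,r] + [p,q]. For instance
  ∂[v_3,v_4,v_9] = [v_4,v_9] − [v_3,v_9] + [v_3,v_4],
  ∂[v_1,v_6,v_7] = [v_6,v_7] − [v_1,v_7] + [v_1,v_6].
The 30×20 boundary matrix has rank 20 and Smith normal form diag(1,1,1,1,1,1,1,1,1,1,1,1,1,1,1,1,1,1,1,2).

Computing H_k = (kernel of ∂_k) / (image of ∂_{k+1}):

  H_0: rank C_0 − rank ∂_1 = 10 − 9 = 1, and the invariant factors of ∂_1 are all 1, so H_0 = Z.
  H_1: rank ker ∂_1 − rank ∂_2 = (30 − 9) − 20 = 1, and ∂_2 has invariant factor 2 > 1, so H_1 = Z ⊕ Z/2Z.
  H_2: rank ker ∂_2 − rank ∂_3 = (20 − 20) − 0 = 0, and there is no ∂_3, so H_2 = 0.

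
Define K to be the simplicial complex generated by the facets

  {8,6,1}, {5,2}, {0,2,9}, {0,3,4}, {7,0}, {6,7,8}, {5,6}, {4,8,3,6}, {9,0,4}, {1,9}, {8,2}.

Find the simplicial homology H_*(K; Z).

We work with the vertex ordering 0 < 1 < 2 < 3 < 4 < 5 < 6 < 7 < 8 < 9. The simplices of K, each written with vertices in increasing order, are:

  0-simplices (10): [0], [1], [2], [3], [4], [5], [6], [7], [8], [9]
  1-simplices (21): [0,2], [0,3], [0,4], [0,7], [0,9], [1,6], [1,8], [1,9], [2,5], [2,8], [2,9], [3,4], [3,6], [3,8], [4,6], [4,8], [4,9], [5,6], [6,7], [6,8], [7,8]
  2-simplices (9): [0,2,9], [0,3,4], [0,4,9], [1,6,8], [3,4,6], [3,4,8], [3,6,8], [4,6,8], [6,7,8]
  3-simplices (1): [3,4,6,8]

giving chain groups C_0 ≅ Z^10, C_1 ≅ Z^21, C_2 ≅ Z^9, C_3 ≅ Z^1.

∂_1: C_1 → C_0 maps an edge to its endpoints' difference, ∂[p,q] = q − p.
This gives a 10×21 integer matrix of rank 9; reducing to Smith normal form yields diagonal entries (1,1,1,1,1,1,1,1,1).

Boundary ∂_2: C_2 → C_1 maps a triangle to the signed sum of its edges. For instance
  ∂[0,3,4] = [3,4] − [0,4] + [0,3],
  ∂[3,4,6] = [4,6] − [3,6] + [3,4].
This gives a 21×9 integer matrix of rank 8; reducing to Smith normal form yields diagonal entries (1,1,1,1,1,1,1,1).

The boundary map ∂_3: C_3 → C_2 sends each 3-simplex σ to the alternating sum Σ_i (−1)^i (σ with its i-th vertex removed). For instance
  ∂[3,4,6,8] = [4,6,8] − [3,6,8] + [3,4,8] − [3,4,6].
This gives a 9×1 integer matrix of rank 1; reducing to Smith normal form yields diagonal entries (1).

Reading off H_k = ker ∂_k / im ∂_{k+1}:

  H_0: rank C_0 − rank ∂_1 = 10 − 9 = 1, and the invariant factors of ∂_1 are all 1, so H_0 ≅ Z.
  H_1: rank ker ∂_1 − rank ∂_2 = (21 − 9) − 8 = 4, and the invariant factors of ∂_2 are all 1, so H_1 ≅ Z^4.
  H_2: rank ker ∂_2 − rank ∂_3 = (9 − 8) − 1 = 0, and the invariant factors of ∂_3 are all 1, so H_2 ≅ 0.
  H_3: rank ker ∂_3 − rank ∂_4 = (1 − 1) − 0 = 0, and there is no ∂_4, so H_3 ≅ 0.

H_0 = Z,  H_1 = Z^4,  H_2 = 0,  H_3 = 0.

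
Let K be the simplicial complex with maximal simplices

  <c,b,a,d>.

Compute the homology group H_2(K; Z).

H_2 ≅ 0.

Take the total order a < b < c < d on the vertex set. Then K (dimension 3) consists of the simplices:

  0-simplices (4): a, b, c, d
  1-simplices (6): ab, ac, ad, bc, bd, cd
  2-simplices (4): abc, abd, acd, bcd
  3-simplices (1): abcd

Hence C_0 ≅ Z^4, C_1 ≅ Z^6, C_2 ≅ Z^4, C_3 ≅ Z^1.

∂_1: C_1 → C_0 maps an edge to its endpoints' difference, ∂[p,q] = q − p.
This gives a 4×6 integer matrix of rank 3; reducing to Smith normal form yields diagonal entries (1,1,1).

The boundary map ∂_2: C_2 → C_1 maps a triangle to the signed sum of its edges. For instance
  ∂abc = bc − ac + ab,
  ∂bcd = cd − bd + bc.
This gives a 6×4 integer matrix of rank 3; reducing to Smith normal form yields diagonal entries (1,1,1).

Boundary ∂_3: C_3 → C_2 sends each 3-simplex σ to the alternating sum Σ_i (−1)^i (σ with its i-th vertex removed). For instance
  ∂abcd = bcd − acd + abd − abc.
The resulting 4×1 matrix has rank 1, and its Smith normal form has invariant factors (1).

Computing H_k = (kernel of ∂_k) / (image of ∂_{k+1}):

  H_2: rank ker ∂_2 − rank ∂_3 = (4 − 3) − 1 = 0, and the invariant factors of ∂_3 are all 1, so H_2 ≅ 0.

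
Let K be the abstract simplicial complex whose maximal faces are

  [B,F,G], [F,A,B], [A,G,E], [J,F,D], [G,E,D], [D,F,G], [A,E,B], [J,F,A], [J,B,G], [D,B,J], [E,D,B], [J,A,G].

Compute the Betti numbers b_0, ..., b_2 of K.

b_0 = 1, b_1 = 0, b_2 = 0.

K has 7 vertices, 18 edges, 12 triangles.
rank ∂_0 = 0, rank ∂_1 = 6 ⇒ b_0 = 7 − 0 − 6 = 1; all invariant factors of ∂_1 are 1 so no torsion. So H_0 = Z.
rank ∂_1 = 6, rank ∂_2 = 12 ⇒ b_1 = 18 − 6 − 12 = 0; ∂_2 has invariant factor(s) [2] giving torsion. So H_1 = Z/2.
rank ∂_2 = 12, rank ∂_3 = 0 ⇒ b_2 = 12 − 12 − 0 = 0. So H_2 = 0.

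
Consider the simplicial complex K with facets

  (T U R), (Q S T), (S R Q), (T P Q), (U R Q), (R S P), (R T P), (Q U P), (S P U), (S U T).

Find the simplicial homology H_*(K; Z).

H_0 = Z,  H_1 = Z_2,  H_2 = 0.

Fix the vertex order P < Q < R < S < T < U and write every simplex with vertices in increasing order. Then dim K = 2 and the simplices of K are:

  0-simplices (6): P, Q, R, S, T, U
  1-simplices (15): PQ, PR, PS, PT, PU, QR, QS, QT, QU, RS, RT, RU, ST, SU, TU
  2-simplices (10): PQT, PQU, PRS, PRT, PSU, QRS, QRU, QST, RTU, STU

giving chain groups C_0 ≅ Z^6, C_1 ≅ Z^15, C_2 ≅ Z^10.

The boundary map ∂_1: C_1 → C_0 maps an edge to its endpoints' difference, ∂[p,q] = q − p.
As a 6×15 matrix over Z this has rank 5, with invariant factors (1,1,1,1,1).

Boundary ∂_2: C_2 → C_1 maps a triangle to the signed sum of its edges. For instance
  ∂PQT = QT − PT + PQ,
  ∂PRS = RS − PS + PR.
The 15×10 boundary matrix has rank 10 and Smith normal form diag(1,1,1,1,1,1,1,1,1,2).

Computing H_k = (kernel of ∂_k) / (image of ∂_{k+1}):

  H_0: rank C_0 − rank ∂_1 = 6 − 5 = 1, and the invariant factors of ∂_1 are all 1, so H_0 = Z.
  H_1: rank ker ∂_1 − rank ∂_2 = (15 − 5) − 10 = 0, and ∂_2 has invariant factor 2 > 1, so H_1 = Z_2.
  H_2: rank ker ∂_2 − rank ∂_3 = (10 − 10) − 0 = 0, and there is no ∂_3, so H_2 = 0.

As a check, the Euler characteristic is 6 − 15 + 10 = 1, which agrees with 1 − 0 + 0 = 1.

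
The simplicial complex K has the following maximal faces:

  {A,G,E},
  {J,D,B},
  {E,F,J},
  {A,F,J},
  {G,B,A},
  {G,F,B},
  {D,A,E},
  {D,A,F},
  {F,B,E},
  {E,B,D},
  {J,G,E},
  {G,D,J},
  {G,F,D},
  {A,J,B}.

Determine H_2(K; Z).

H_2 = Z.

Order the vertices as A < B < D < E < F < G < J. Listing each simplex with vertices in this order, K has dimension 2 with simplices:

  0-simplices (7): A, B, D, E, F, G, J
  1-simplices (21): AB, AD, AE, AF, AG, AJ, BD, BE, BF, BG, BJ, DE, DF, DG, DJ, EF, EG, EJ, FG, FJ, GJ
  2-simplices (14): ABG, ABJ, ADE, ADF, AEG, AFJ, BDE, BDJ, BEF, BFG, DFG, DGJ, EFJ, EGJ

so the chain groups are C_0 ≅ Z^7, C_1 ≅ Z^21, C_2 ≅ Z^14.

The boundary map ∂_1: C_1 → C_0 is given by ∂[p,q] = [q] − [p].
The resulting 7×21 matrix has rank 6, and its Smith normal form has invariant factors (1,1,1,1,1,1).

Boundary ∂_2: C_2 → C_1 maps a triangle to the signed sum of its edges. For instance
  ∂DGJ = GJ − DJ + DG,
  ∂ABG = BG − AG + AB.
The resulting 21×14 matrix has rank 13, and its Smith normal form has invariant factors (1,1,1,1,1,1,1,1,1,1,1,1,1).

Computing H_k = (kernel of ∂_k) / (image of ∂_{k+1}):

  H_2: rank ker ∂_2 − rank ∂_3 = (14 − 13) − 0 = 1, and there is no ∂_3, so H_2 = Z.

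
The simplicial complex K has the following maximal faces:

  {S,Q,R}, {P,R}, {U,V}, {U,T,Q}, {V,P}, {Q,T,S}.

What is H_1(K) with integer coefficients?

H_1 = Z.

We work with the vertex ordering P < Q < R < S < T < U < V. The simplices of K, each written with vertices in increasing order, are:

  0-simplices (7): P, Q, R, S, T, U, V
  1-simplices (10): PR, PV, QR, QS, QT, QU, RS, ST, TU, UV
  2-simplices (3): QRS, QST, QTU

so the chain groups are C_0 ≅ Z^7, C_1 ≅ Z^10, C_2 ≅ Z^3.

∂_1: C_1 → C_0 is given by ∂[p,q] = [q] − [p]. For instance
  ∂QS = S − Q.
The 7×10 boundary matrix has rank 6 and Smith normal form diag(1,1,1,1,1,1).

∂_2: C_2 → C_1 acts by ∂[p,q,r] = [q,r] − [p,r] + [p,q]. For instance
  ∂QST = ST − QT + QS,
  ∂QTU = TU − QU + QT.
As a 10×3 matrix over Z this has rank 3, with invariant factors (1,1,1).

From H_k ≅ ker(∂_k) / im(∂_{k+1}) we obtain:

  H_1: rank ker ∂_1 − rank ∂_2 = (10 − 6) − 3 = 1, and the invariant factors of ∂_2 are all 1, so H_1 = Z.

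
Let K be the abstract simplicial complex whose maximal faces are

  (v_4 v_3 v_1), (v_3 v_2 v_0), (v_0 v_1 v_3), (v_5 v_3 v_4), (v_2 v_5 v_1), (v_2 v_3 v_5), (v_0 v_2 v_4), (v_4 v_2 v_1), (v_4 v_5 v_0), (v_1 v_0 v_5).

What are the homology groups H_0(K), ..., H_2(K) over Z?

H_0 ≅ Z,  H_1 ≅ Z/2,  H_2 = 0.

Order the vertices as v_0 < v_1 < v_2 < v_3 < v_4 < v_5. Listing each simplex with vertices in this order, K has dimension 2 with simplices:

  0-simplices (6): [v_0], [v_1], [v_2], [v_3], [v_4], [v_5]
  1-simplices (15): (15 of them)
  2-simplices (10): [v_0,v_1,v_3], [v_0,v_1,v_5], [v_0,v_2,v_3], [v_0,v_2,v_4], [v_0,v_4,v_5], [v_1,v_2,v_4], [v_1,v_2,v_5], [v_1,v_3,v_4], [v_2,v_3,v_5], [v_3,v_4,v_5]

Hence C_0 ≅ Z^6, C_1 ≅ Z^15, C_2 ≅ Z^10.

∂_1: C_1 → C_0 is given by ∂[p,q] = [q] − [p].
This gives a 6×15 integer matrix of rank 5; reducing to Smith normal form yields diagonal entries (1,1,1,1,1).

Boundary ∂_2: C_2 → C_1 sends each 2-simplex [p,q,r] to [q,r] − [p,r] + [p,q]. For instance
  ∂[v_2,v_3,v_5] = [v_3,v_5] − [v_2,v_5] + [v_2,v_3],
  ∂[v_1,v_2,v_4] = [v_2,v_4] − [v_1,v_4] + [v_1,v_2].
The resulting 15×10 matrix has rank 10, and its Smith normal form has invariant factors (1,1,1,1,1,1,1,1,1,2).

Computing H_k = (kernel of ∂_k) / (image of ∂_{k+1}):

  H_0: rank C_0 − rank ∂_1 = 6 − 5 = 1, and the invariant factors of ∂_1 are all 1, so H_0 ≅ Z.
  H_1: rank ker ∂_1 − rank ∂_2 = (15 − 5) − 10 = 0, and ∂_2 has invariant factor 2 > 1, so H_1 ≅ Z/2.
  H_2: rank ker ∂_2 − rank ∂_3 = (10 − 10) − 0 = 0, and there is no ∂_3, so H_2 ≅ 0.

(K is a triangulation of the real projective plane RP^2.)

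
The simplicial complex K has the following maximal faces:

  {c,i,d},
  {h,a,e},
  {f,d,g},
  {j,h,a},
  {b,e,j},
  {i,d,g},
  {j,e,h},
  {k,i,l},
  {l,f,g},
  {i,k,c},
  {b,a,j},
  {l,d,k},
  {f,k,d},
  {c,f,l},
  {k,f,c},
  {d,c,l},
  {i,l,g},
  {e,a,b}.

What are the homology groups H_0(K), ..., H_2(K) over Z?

H_0 ≅ Z^2,  H_1 ≅ Z/2Z,  H_2 ≅ Z.

Take the total order a < b < c < d < e < f < g < h < i < j < k < l on the vertex set. Then K (dimension 2) consists of the simplices:

  0-simplices (12): a, b, c, d, e, f, g, h, i, j, k, l
  1-simplices (27): ab, ae, ah, aj, be, bj, cd, cf, ci, ck, cl, df, dg, di, dk, dl, eh, ej, fg, fk, fl, gi, gl, hj, ik, il, kl
  2-simplices (18): abe, abj, aeh, ahj, bej, cdi, cdl, cfk, cfl, cik, dfg, dfk, dgi, dkl, ehj, fgl, gil, ikl

Hence C_0 ≅ Z^12, C_1 ≅ Z^27, C_2 ≅ Z^18.

Boundary ∂_1: C_1 → C_0 sends each edge [p,q] (with p < q) to q − p. For instance
  ∂eh = h − e.
As a 12×27 matrix over Z this has rank 10, with invariant factors (1,1,1,1,1,1,1,1,1,1).

Boundary ∂_2: C_2 → C_1 acts by ∂[p,q,r] = [q,r] − [p,r] + [p,q]. For instance
  ∂abe = be − ae + ab,
  ∂dfk = fk − dk + df.
The 27×18 boundary matrix has rank 17 and Smith normal form diag(1,1,1,1,1,1,1,1,1,1,1,1,1,1,1,1,2).

Computing H_k = (kernel of ∂_k) / (image of ∂_{k+1}):

  H_0: rank C_0 − rank ∂_1 = 12 − 10 = 2, and the invariant factors of ∂_1 are all 1, so H_0 = Z^2.
  H_1: rank ker ∂_1 − rank ∂_2 = (27 − 10) − 17 = 0, and ∂_2 has invariant factor 2 > 1, so H_1 = Z/2Z.
  H_2: rank ker ∂_2 − rank ∂_3 = (18 − 17) − 0 = 1, and there is no ∂_3, so H_2 = Z.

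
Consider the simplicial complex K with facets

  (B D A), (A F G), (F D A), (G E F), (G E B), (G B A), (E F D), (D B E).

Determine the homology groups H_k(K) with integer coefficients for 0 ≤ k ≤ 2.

We work with the vertex ordering A < B < D < E < F < G. The simplices of K, each written with vertices in increasing order, are:

  0-simplices (6): A, B, D, E, F, G
  1-simplices (12): AB, AD, AF, AG, BD, BE, BG, DE, DF, EF, EG, FG
  2-simplices (8): ABD, ABG, ADF, AFG, BDE, BEG, DEF, EFG

giving chain groups C_0 ≅ Z^6, C_1 ≅ Z^12, C_2 ≅ Z^8.

The boundary map ∂_1: C_1 → C_0 maps an edge to its endpoints' difference, ∂[p,q] = q − p. For instance
  ∂BG = G − B.
As a 6×12 matrix over Z this has rank 5, with invariant factors (1,1,1,1,1).

Boundary ∂_2: C_2 → C_1 sends each 2-simplex [p,q,r] to [q,r] − [p,r] + [p,q]. For instance
  ∂DEF = EF − DF + DE,
  ∂ADF = DF − AF + AD.
This gives a 12×8 integer matrix of rank 7; reducing to Smith normal form yields diagonal entries (1,1,1,1,1,1,1).

Reading off H_k = ker ∂_k / im ∂_{k+1}:

  H_0: rank C_0 − rank ∂_1 = 6 − 5 = 1, and the invariant factors of ∂_1 are all 1, so H_0 = Z.
  H_1: rank ker ∂_1 − rank ∂_2 = (12 − 5) − 7 = 0, and the invariant factors of ∂_2 are all 1, so H_1 = 0.
  H_2: rank ker ∂_2 − rank ∂_3 = (8 − 7) − 0 = 1, and there is no ∂_3, so H_2 = Z.

H_0 ≅ Z,  H_1 = 0,  H_2 ≅ Z.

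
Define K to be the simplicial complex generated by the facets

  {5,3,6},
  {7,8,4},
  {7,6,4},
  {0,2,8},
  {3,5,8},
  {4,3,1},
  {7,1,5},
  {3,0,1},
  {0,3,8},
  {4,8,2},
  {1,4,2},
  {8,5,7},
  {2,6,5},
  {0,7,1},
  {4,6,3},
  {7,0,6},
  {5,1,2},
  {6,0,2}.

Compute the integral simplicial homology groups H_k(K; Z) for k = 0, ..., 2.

We work with the vertex ordering 0 < 1 < 2 < 3 < 4 < 5 < 6 < 7 < 8. The simplices of K, each written with vertices in increasing order, are:

  0-simplices (9): [0], [1], [2], [3], [4], [5], [6], [7], [8]
  1-simplices (27): (27 of them)
  2-simplices (18): [0,1,3], [0,1,7], [0,2,6], [0,2,8], [0,3,8], [0,6,7], [1,2,4], [1,2,5], [1,3,4], [1,5,7], [2,4,8], [2,5,6], [3,4,6], [3,5,6], [3,5,8], [4,6,7], [4,7,8], [5,7,8]

Hence C_0 ≅ Z^9, C_1 ≅ Z^27, C_2 ≅ Z^18.

The boundary map ∂_1: C_1 → C_0 is given by ∂[p,q] = [q] − [p]. For instance
  ∂[2,6] = [6] − [2].
The resulting 9×27 matrix has rank 8, and its Smith normal form has invariant factors (1,1,1,1,1,1,1,1).

∂_2: C_2 → C_1 maps a triangle to the signed sum of its edges. For instance
  ∂[2,4,8] = [4,8] − [2,8] + [2,4],
  ∂[4,6,7] = [6,7] − [4,7] + [4,6].
This gives a 27×18 integer matrix of rank 17; reducing to Smith normal form yields diagonal entries (1,1,1,1,1,1,1,1,1,1,1,1,1,1,1,1,1).

From H_k ≅ ker(∂_k) / im(∂_{k+1}) we obtain:

  H_0: rank C_0 − rank ∂_1 = 9 − 8 = 1, and the invariant factors of ∂_1 are all 1, so H_0 ≅ Z.
  H_1: rank ker ∂_1 − rank ∂_2 = (27 − 8) − 17 = 2, and the invariant factors of ∂_2 are all 1, so H_1 ≅ Z^2.
  H_2: rank ker ∂_2 − rank ∂_3 = (18 − 17) − 0 = 1, and there is no ∂_3, so H_2 ≅ Z.

(K is a triangulation of the torus T^2.)

H_0 ≅ Z,  H_1 ≅ Z^2,  H_2 ≅ Z.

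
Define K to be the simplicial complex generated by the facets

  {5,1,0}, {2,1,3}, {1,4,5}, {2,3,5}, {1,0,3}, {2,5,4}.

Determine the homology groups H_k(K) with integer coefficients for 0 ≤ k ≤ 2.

Fix the vertex order 0 < 1 < 2 < 3 < 4 < 5 and write every simplex with vertices in increasing order. Then dim K = 2 and the simplices of K are:

  0-simplices (6): [0], [1], [2], [3], [4], [5]
  1-simplices (12): [0,1], [0,3], [0,5], [1,2], [1,3], [1,4], [1,5], [2,3], [2,4], [2,5], [3,5], [4,5]
  2-simplices (6): [0,1,3], [0,1,5], [1,2,3], [1,4,5], [2,3,5], [2,4,5]

giving chain groups C_0 ≅ Z^6, C_1 ≅ Z^12, C_2 ≅ Z^6.

Boundary ∂_1: C_1 → C_0 sends each edge [p,q] (with p < q) to q − p.
As a 6×12 matrix over Z this has rank 5, with invariant factors (1,1,1,1,1).

Boundary ∂_2: C_2 → C_1 sends each 2-simplex [p,q,r] to [q,r] − [p,r] + [p,q]. For instance
  ∂[1,4,5] = [4,5] − [1,5] + [1,4],
  ∂[2,4,5] = [4,5] − [2,5] + [2,4].
As a 12×6 matrix over Z this has rank 6, with invariant factors (1,1,1,1,1,1).

Computing H_k = (kernel of ∂_k) / (image of ∂_{k+1}):

  H_0: rank C_0 − rank ∂_1 = 6 − 5 = 1, and the invariant factors of ∂_1 are all 1, so H_0 = Z.
  H_1: rank ker ∂_1 − rank ∂_2 = (12 − 5) − 6 = 1, and the invariant factors of ∂_2 are all 1, so H_1 = Z.
  H_2: rank ker ∂_2 − rank ∂_3 = (6 − 6) − 0 = 0, and there is no ∂_3, so H_2 = 0.

As a check, the Euler characteristic is 6 − 12 + 6 = 0, which agrees with 1 − 1 + 0 = 0.

H_0 ≅ Z,  H_1 ≅ Z,  H_2 = 0.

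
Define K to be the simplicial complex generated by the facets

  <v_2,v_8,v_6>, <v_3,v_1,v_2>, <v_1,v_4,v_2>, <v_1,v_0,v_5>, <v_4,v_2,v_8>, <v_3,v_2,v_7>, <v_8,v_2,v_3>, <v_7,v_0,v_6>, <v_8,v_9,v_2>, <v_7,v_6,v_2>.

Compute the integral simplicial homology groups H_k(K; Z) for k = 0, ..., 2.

Fix the vertex order v_0 < v_1 < v_2 < v_3 < v_4 < v_5 < v_6 < v_7 < v_8 < v_9 and write every simplex with vertices in increasing order. Then dim K = 2 and the simplices of K are:

  0-simplices (10): [v_0], [v_1], [v_2], [v_3], [v_4], [v_5], [v_6], [v_7], [v_8], [v_9]
  1-simplices (20): (20 of them)
  2-simplices (10): [v_0,v_1,v_5], [v_0,v_6,v_7], [v_1,v_2,v_3], [v_1,v_2,v_4], [v_2,v_3,v_7], [v_2,v_3,v_8], [v_2,v_4,v_8], [v_2,v_6,v_7], [v_2,v_6,v_8], [v_2,v_8,v_9]

Hence C_0 ≅ Z^10, C_1 ≅ Z^20, C_2 ≅ Z^10.

∂_1: C_1 → C_0 sends each edge [p,q] (with p < q) to q − p.
The 10×20 boundary matrix has rank 9 and Smith normal form diag(1,1,1,1,1,1,1,1,1).

The boundary map ∂_2: C_2 → C_1 maps a triangle to the signed sum of its edges. For instance
  ∂[v_0,v_1,v_5] = [v_1,v_5] − [v_0,v_5] + [v_0,v_1],
  ∂[v_2,v_6,v_7] = [v_6,v_7] − [v_2,v_7] + [v_2,v_6].
This gives a 20×10 integer matrix of rank 10; reducing to Smith normal form yields diagonal entries (1,1,1,1,1,1,1,1,1,1).

Computing H_k = (kernel of ∂_k) / (image of ∂_{k+1}):

  H_0: rank C_0 − rank ∂_1 = 10 − 9 = 1, and the invariant factors of ∂_1 are all 1, so H_0 ≅ Z.
  H_1: rank ker ∂_1 − rank ∂_2 = (20 − 9) − 10 = 1, and the invariant factors of ∂_2 are all 1, so H_1 ≅ Z.
  H_2: rank ker ∂_2 − rank ∂_3 = (10 − 10) − 0 = 0, and there is no ∂_3, so H_2 ≅ 0.

As a check, the Euler characteristic is 10 − 20 + 10 = 0, which agrees with 1 − 1 + 0 = 0.

H_0 = Z,  H_1 = Z,  H_2 = 0.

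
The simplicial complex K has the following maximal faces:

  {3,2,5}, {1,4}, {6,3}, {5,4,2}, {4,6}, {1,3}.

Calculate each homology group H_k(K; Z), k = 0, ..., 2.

H_0 ≅ Z,  H_1 ≅ Z^2,  H_2 = 0.

We work with the vertex ordering 1 < 2 < 3 < 4 < 5 < 6. The simplices of K, each written with vertices in increasing order, are:

  0-simplices (6): [1], [2], [3], [4], [5], [6]
  1-simplices (9): [1,3], [1,4], [2,3], [2,4], [2,5], [3,5], [3,6], [4,5], [4,6]
  2-simplices (2): [2,3,5], [2,4,5]

so the chain groups are C_0 ≅ Z^6, C_1 ≅ Z^9, C_2 ≅ Z^2.

∂_1: C_1 → C_0 sends each edge [p,q] (with p < q) to q − p.
As a 6×9 matrix over Z this has rank 5, with invariant factors (1,1,1,1,1).

The boundary map ∂_2: C_2 → C_1 maps a triangle to the signed sum of its edges. For instance
  ∂[2,4,5] = [4,5] − [2,5] + [2,4],
  ∂[2,3,5] = [3,5] − [2,5] + [2,3].
This gives a 9×2 integer matrix of rank 2; reducing to Smith normal form yields diagonal entries (1,1).

Computing H_k = (kernel of ∂_k) / (image of ∂_{k+1}):

  H_0: rank C_0 − rank ∂_1 = 6 − 5 = 1, and the invariant factors of ∂_1 are all 1, so H_0 = Z.
  H_1: rank ker ∂_1 − rank ∂_2 = (9 − 5) − 2 = 2, and the invariant factors of ∂_2 are all 1, so H_1 = Z^2.
  H_2: rank ker ∂_2 − rank ∂_3 = (2 − 2) − 0 = 0, and there is no ∂_3, so H_2 = 0.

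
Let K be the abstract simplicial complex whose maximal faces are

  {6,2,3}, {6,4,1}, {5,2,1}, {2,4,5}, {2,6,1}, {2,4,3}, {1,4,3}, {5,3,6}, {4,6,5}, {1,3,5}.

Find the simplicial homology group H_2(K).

We work with the vertex ordering 1 < 2 < 3 < 4 < 5 < 6. The simplices of K, each written with vertices in increasing order, are:

  0-simplices (6): [1], [2], [3], [4], [5], [6]
  1-simplices (15): [1,2], [1,3], [1,4], [1,5], [1,6], [2,3], [2,4], [2,5], [2,6], [3,4], [3,5], [3,6], [4,5], [4,6], [5,6]
  2-simplices (10): [1,2,5], [1,2,6], [1,3,4], [1,3,5], [1,4,6], [2,3,4], [2,3,6], [2,4,5], [3,5,6], [4,5,6]

giving chain groups C_0 ≅ Z^6, C_1 ≅ Z^15, C_2 ≅ Z^10.

Boundary ∂_1: C_1 → C_0 maps an edge to its endpoints' difference, ∂[p,q] = q − p. For instance
  ∂[4,6] = [6] − [4].
The 6×15 boundary matrix has rank 5 and Smith normal form diag(1,1,1,1,1).

Boundary ∂_2: C_2 → C_1 maps a triangle to the signed sum of its edges. For instance
  ∂[2,4,5] = [4,5] − [2,5] + [2,4],
  ∂[1,2,6] = [2,6] − [1,6] + [1,2].
The resulting 15×10 matrix has rank 10, and its Smith normal form has invariant factors (1,1,1,1,1,1,1,1,1,2).

From H_k ≅ ker(∂_k) / im(∂_{k+1}) we obtain:

  H_2: rank ker ∂_2 − rank ∂_3 = (10 − 10) − 0 = 0, and there is no ∂_3, so H_2 = 0.

(K is a triangulation of the real projective plane RP^2.)

H_2 = 0.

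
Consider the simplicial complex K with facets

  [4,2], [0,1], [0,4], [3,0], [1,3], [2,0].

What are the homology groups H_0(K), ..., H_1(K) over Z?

Fix the vertex order 0 < 1 < 2 < 3 < 4 and write every simplex with vertices in increasing order. Then dim K = 1 and the simplices of K are:

  0-simplices (5): [0], [1], [2], [3], [4]
  1-simplices (6): [0,1], [0,2], [0,3], [0,4], [1,3], [2,4]

Hence C_0 ≅ Z^5, C_1 ≅ Z^6.

Boundary ∂_1: C_1 → C_0 maps an edge to its endpoints' difference, ∂[p,q] = q − p.
The 5×6 boundary matrix has rank 4 and Smith normal form diag(1,1,1,1).

From H_k ≅ ker(∂_k) / im(∂_{k+1}) we obtain:

  H_0: rank C_0 − rank ∂_1 = 5 − 4 = 1, and the invariant factors of ∂_1 are all 1, so H_0 ≅ Z.
  H_1: rank ker ∂_1 − rank ∂_2 = (6 − 4) − 0 = 2, and there is no ∂_2, so H_1 ≅ Z^2.

As a check, the Euler characteristic is 5 − 6 = -1, which agrees with 1 − 2 = -1.

H_0 ≅ Z,  H_1 ≅ Z^2.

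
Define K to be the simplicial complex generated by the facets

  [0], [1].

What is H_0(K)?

H_0 = Z^2.

K has 2 vertices.
rank ∂_0 = 0, rank ∂_1 = 0 ⇒ b_0 = 2 − 0 − 0 = 2. So H_0 = Z^2.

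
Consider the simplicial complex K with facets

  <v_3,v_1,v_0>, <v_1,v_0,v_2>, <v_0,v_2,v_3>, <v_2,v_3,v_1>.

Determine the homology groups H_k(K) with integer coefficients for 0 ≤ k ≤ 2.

Fix the vertex order v_0 < v_1 < v_2 < v_3 and write every simplex with vertices in increasing order. Then dim K = 2 and the simplices of K are:

  0-simplices (4): [v_0], [v_1], [v_2], [v_3]
  1-simplices (6): [v_0,v_1], [v_0,v_2], [v_0,v_3], [v_1,v_2], [v_1,v_3], [v_2,v_3]
  2-simplices (4): [v_0,v_1,v_2], [v_0,v_1,v_3], [v_0,v_2,v_3], [v_1,v_2,v_3]

giving chain groups C_0 ≅ Z^4, C_1 ≅ Z^6, C_2 ≅ Z^4.

∂_1: C_1 → C_0 is given by ∂[p,q] = [q] − [p]. For instance
  ∂[v_0,v_2] = [v_2] − [v_0].
As a 4×6 matrix over Z this has rank 3, with invariant factors (1,1,1).

Boundary ∂_2: C_2 → C_1 acts by ∂[p,q,r] = [q,r] − [p,r] + [p,q]. For instance
  ∂[v_0,v_1,v_3] = [v_1,v_3] − [v_0,v_3] + [v_0,v_1],
  ∂[v_1,v_2,v_3] = [v_2,v_3] − [v_1,v_3] + [v_1,v_2].
This gives a 6×4 integer matrix of rank 3; reducing to Smith normal form yields diagonal entries (1,1,1).

From H_k ≅ ker(∂_k) / im(∂_{k+1}) we obtain:

  H_0: rank C_0 − rank ∂_1 = 4 − 3 = 1, and the invariant factors of ∂_1 are all 1, so H_0 = Z.
  H_1: rank ker ∂_1 − rank ∂_2 = (6 − 3) − 3 = 0, and the invariant factors of ∂_2 are all 1, so H_1 = 0.
  H_2: rank ker ∂_2 − rank ∂_3 = (4 − 3) − 0 = 1, and there is no ∂_3, so H_2 = Z.

H_0 = Z,  H_1 = 0,  H_2 = Z.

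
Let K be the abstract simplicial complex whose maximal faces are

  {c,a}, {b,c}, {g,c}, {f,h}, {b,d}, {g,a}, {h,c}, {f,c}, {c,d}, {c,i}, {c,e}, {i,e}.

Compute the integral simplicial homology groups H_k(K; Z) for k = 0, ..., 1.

Fix the vertex order a < b < c < d < e < f < g < h < i and write every simplex with vertices in increasing order. Then dim K = 1 and the simplices of K are:

  0-simplices (9): a, b, c, d, e, f, g, h, i
  1-simplices (12): ac, ag, bc, bd, cd, ce, cf, cg, ch, ci, ei, fh

giving chain groups C_0 ≅ Z^9, C_1 ≅ Z^12.

∂_1: C_1 → C_0 sends each edge [p,q] (with p < q) to q − p.
As a 9×12 matrix over Z this has rank 8, with invariant factors (1,1,1,1,1,1,1,1).

Now H_k = ker ∂_k / im ∂_{k+1}, so:

  H_0: rank C_0 − rank ∂_1 = 9 − 8 = 1, and the invariant factors of ∂_1 are all 1, so H_0 = Z.
  H_1: rank ker ∂_1 − rank ∂_2 = (12 − 8) − 0 = 4, and there is no ∂_2, so H_1 = Z^4.

As a check, the Euler characteristic is 9 − 12 = -3, which agrees with 1 − 4 = -3.

H_0 = Z,  H_1 = Z^4.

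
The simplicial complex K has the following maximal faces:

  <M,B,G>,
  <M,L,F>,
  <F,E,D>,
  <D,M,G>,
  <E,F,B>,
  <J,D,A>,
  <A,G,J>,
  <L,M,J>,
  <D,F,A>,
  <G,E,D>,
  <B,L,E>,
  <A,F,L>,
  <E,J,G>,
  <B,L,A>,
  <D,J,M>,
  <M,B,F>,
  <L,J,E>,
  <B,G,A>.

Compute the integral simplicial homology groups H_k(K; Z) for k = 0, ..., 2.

H_0 ≅ Z,  H_1 ≅ Z ⊕ Z/2,  H_2 = 0.

We work with the vertex ordering A < B < D < E < F < G < J < L < M. The simplices of K, each written with vertices in increasing order, are:

  0-simplices (9): A, B, D, E, F, G, J, L, M
  1-simplices (27): AB, AD, AF, AG, AJ, AL, BE, BF, BG, BL, BM, DE, DF, DG, DJ, DM, EF, EG, EJ, EL, FL, FM, GJ, GM, JL, JM, LM
  2-simplices (18): ABG, ABL, ADF, ADJ, AFL, AGJ, BEF, BEL, BFM, BGM, DEF, DEG, DGM, DJM, EGJ, EJL, FLM, JLM

so the chain groups are C_0 ≅ Z^9, C_1 ≅ Z^27, C_2 ≅ Z^18.

∂_1: C_1 → C_0 maps an edge to its endpoints' difference, ∂[p,q] = q − p.
As a 9×27 matrix over Z this has rank 8, with invariant factors (1,1,1,1,1,1,1,1).

The boundary map ∂_2: C_2 → C_1 sends each 2-simplex [p,q,r] to [q,r] − [p,r] + [p,q]. For instance
  ∂DEF = EF − DF + DE,
  ∂DEG = EG − DG + DE.
This gives a 27×18 integer matrix of rank 18; reducing to Smith normal form yields diagonal entries (1,1,1,1,1,1,1,1,1,1,1,1,1,1,1,1,1,2).

From H_k ≅ ker(∂_k) / im(∂_{k+1}) we obtain:

  H_0: rank C_0 − rank ∂_1 = 9 − 8 = 1, and the invariant factors of ∂_1 are all 1, so H_0 ≅ Z.
  H_1: rank ker ∂_1 − rank ∂_2 = (27 − 8) − 18 = 1, and ∂_2 has invariant factor 2 > 1, so H_1 ≅ Z ⊕ Z/2.
  H_2: rank ker ∂_2 − rank ∂_3 = (18 − 18) − 0 = 0, and there is no ∂_3, so H_2 ≅ 0.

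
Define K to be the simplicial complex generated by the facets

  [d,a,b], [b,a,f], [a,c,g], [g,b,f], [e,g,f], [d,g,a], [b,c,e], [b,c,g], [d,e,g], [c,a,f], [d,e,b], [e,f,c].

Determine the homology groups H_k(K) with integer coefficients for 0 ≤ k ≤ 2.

H_0 ≅ Z,  H_1 ≅ Z/2Z,  H_2 = 0.

We work with the vertex ordering a < b < c < d < e < f < g. The simplices of K, each written with vertices in increasing order, are:

  0-simplices (7): a, b, c, d, e, f, g
  1-simplices (18): ab, ac, ad, af, ag, bc, bd, be, bf, bg, ce, cf, cg, de, dg, ef, eg, fg
  2-simplices (12): abd, abf, acf, acg, adg, bce, bcg, bde, bfg, cef, deg, efg

Hence C_0 ≅ Z^7, C_1 ≅ Z^18, C_2 ≅ Z^12.

The boundary map ∂_1: C_1 → C_0 sends each edge [p,q] (with p < q) to q − p. For instance
  ∂ac = c − a.
The resulting 7×18 matrix has rank 6, and its Smith normal form has invariant factors (1,1,1,1,1,1).

∂_2: C_2 → C_1 acts by ∂[p,q,r] = [q,r] − [p,r] + [p,q]. For instance
  ∂abd = bd − ad + ab,
  ∂acf = cf − af + ac.
The resulting 18×12 matrix has rank 12, and its Smith normal form has invariant factors (1,1,1,1,1,1,1,1,1,1,1,2).

From H_k ≅ ker(∂_k) / im(∂_{k+1}) we obtain:

  H_0: rank C_0 − rank ∂_1 = 7 − 6 = 1, and the invariant factors of ∂_1 are all 1, so H_0 = Z.
  H_1: rank ker ∂_1 − rank ∂_2 = (18 − 6) − 12 = 0, and ∂_2 has invariant factor 2 > 1, so H_1 = Z/2Z.
  H_2: rank ker ∂_2 − rank ∂_3 = (12 − 12) − 0 = 0, and there is no ∂_3, so H_2 = 0.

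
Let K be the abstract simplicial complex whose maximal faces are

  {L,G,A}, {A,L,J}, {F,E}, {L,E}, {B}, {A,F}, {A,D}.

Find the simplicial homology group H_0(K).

H_0 = Z^2.

Fix the vertex order A < B < D < E < F < G < J < L and write every simplex with vertices in increasing order. Then dim K = 2 and the simplices of K are:

  0-simplices (8): A, B, D, E, F, G, J, L
  1-simplices (9): AD, AF, AG, AJ, AL, EF, EL, GL, JL
  2-simplices (2): AGL, AJL

giving chain groups C_0 ≅ Z^8, C_1 ≅ Z^9, C_2 ≅ Z^2.

∂_1: C_1 → C_0 maps an edge to its endpoints' difference, ∂[p,q] = q − p.
The resulting 8×9 matrix has rank 6, and its Smith normal form has invariant factors (1,1,1,1,1,1).

Boundary ∂_2: C_2 → C_1 sends each 2-simplex [p,q,r] to [q,r] − [p,r] + [p,q]. For instance
  ∂AJL = JL − AL + AJ,
  ∂AGL = GL − AL + AG.
The 9×2 boundary matrix has rank 2 and Smith normal form diag(1,1).

From H_k ≅ ker(∂_k) / im(∂_{k+1}) we obtain:

  H_0: rank C_0 − rank ∂_1 = 8 − 6 = 2, and the invariant factors of ∂_1 are all 1, so H_0 ≅ Z^2.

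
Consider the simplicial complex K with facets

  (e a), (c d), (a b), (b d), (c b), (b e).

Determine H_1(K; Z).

Take the total order a < b < c < d < e on the vertex set. Then K (dimension 1) consists of the simplices:

  0-simplices (5): a, b, c, d, e
  1-simplices (6): ab, ae, bc, bd, be, cd

giving chain groups C_0 ≅ Z^5, C_1 ≅ Z^6.

Boundary ∂_1: C_1 → C_0 maps an edge to its endpoints' difference, ∂[p,q] = q − p. For instance
  ∂be = e − b.
This gives a 5×6 integer matrix of rank 4; reducing to Smith normal form yields diagonal entries (1,1,1,1).

Now H_k = ker ∂_k / im ∂_{k+1}, so:

  H_1: rank ker ∂_1 − rank ∂_2 = (6 − 4) − 0 = 2, and there is no ∂_2, so H_1 ≅ Z^2.

H_1 ≅ Z^2.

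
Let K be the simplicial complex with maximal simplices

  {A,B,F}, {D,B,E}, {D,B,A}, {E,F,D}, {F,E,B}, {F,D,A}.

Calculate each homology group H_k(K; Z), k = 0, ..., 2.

Order the vertices as A < B < D < E < F. Listing each simplex with vertices in this order, K has dimension 2 with simplices:

  0-simplices (5): A, B, D, E, F
  1-simplices (9): AB, AD, AF, BD, BE, BF, DE, DF, EF
  2-simplices (6): ABD, ABF, ADF, BDE, BEF, DEF

Hence C_0 ≅ Z^5, C_1 ≅ Z^9, C_2 ≅ Z^6.

The boundary map ∂_1: C_1 → C_0 maps an edge to its endpoints' difference, ∂[p,q] = q − p. For instance
  ∂AF = F − A.
This gives a 5×9 integer matrix of rank 4; reducing to Smith normal form yields diagonal entries (1,1,1,1).

Boundary ∂_2: C_2 → C_1 maps a triangle to the signed sum of its edges. For instance
  ∂DEF = EF − DF + DE,
  ∂ABD = BD − AD + AB.
This gives a 9×6 integer matrix of rank 5; reducing to Smith normal form yields diagonal entries (1,1,1,1,1).

Now H_k = ker ∂_k / im ∂_{k+1}, so:

  H_0: rank C_0 − rank ∂_1 = 5 − 4 = 1, and the invariant factors of ∂_1 are all 1, so H_0 ≅ Z.
  H_1: rank ker ∂_1 − rank ∂_2 = (9 − 4) − 5 = 0, and the invariant factors of ∂_2 are all 1, so H_1 ≅ 0.
  H_2: rank ker ∂_2 − rank ∂_3 = (6 − 5) − 0 = 1, and there is no ∂_3, so H_2 ≅ Z.

H_0 ≅ Z,  H_1 = 0,  H_2 ≅ Z.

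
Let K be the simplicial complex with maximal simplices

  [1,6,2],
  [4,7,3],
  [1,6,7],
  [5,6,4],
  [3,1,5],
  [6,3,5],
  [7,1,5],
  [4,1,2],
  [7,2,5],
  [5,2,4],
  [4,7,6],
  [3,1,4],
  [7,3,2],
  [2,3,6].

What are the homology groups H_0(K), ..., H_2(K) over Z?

K has 7 vertices, 21 edges, 14 triangles.
rank ∂_0 = 0, rank ∂_1 = 6 ⇒ b_0 = 7 − 0 − 6 = 1; all invariant factors of ∂_1 are 1 so no torsion. So H_0 ≅ Z.
rank ∂_1 = 6, rank ∂_2 = 13 ⇒ b_1 = 21 − 6 − 13 = 2; all invariant factors of ∂_2 are 1 so no torsion. So H_1 ≅ Z^2.
rank ∂_2 = 13, rank ∂_3 = 0 ⇒ b_2 = 14 − 13 − 0 = 1. So H_2 ≅ Z.

H_0 = Z,  H_1 = Z^2,  H_2 = Z.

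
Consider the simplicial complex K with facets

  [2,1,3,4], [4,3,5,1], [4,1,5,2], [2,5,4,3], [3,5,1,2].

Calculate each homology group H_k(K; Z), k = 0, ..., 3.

H_0 = Z,  H_1 = 0,  H_2 = 0,  H_3 = Z.

Fix the vertex order 1 < 2 < 3 < 4 < 5 and write every simplex with vertices in increasing order. Then dim K = 3 and the simplices of K are:

  0-simplices (5): [1], [2], [3], [4], [5]
  1-simplices (10): [1,2], [1,3], [1,4], [1,5], [2,3], [2,4], [2,5], [3,4], [3,5], [4,5]
  2-simplices (10): [1,2,3], [1,2,4], [1,2,5], [1,3,4], [1,3,5], [1,4,5], [2,3,4], [2,3,5], [2,4,5], [3,4,5]
  3-simplices (5): [1,2,3,4], [1,2,3,5], [1,2,4,5], [1,3,4,5], [2,3,4,5]

so the chain groups are C_0 ≅ Z^5, C_1 ≅ Z^10, C_2 ≅ Z^10, C_3 ≅ Z^5.

The boundary map ∂_1: C_1 → C_0 maps an edge to its endpoints' difference, ∂[p,q] = q − p.
The resulting 5×10 matrix has rank 4, and its Smith normal form has invariant factors (1,1,1,1).

The boundary map ∂_2: C_2 → C_1 acts by ∂[p,q,r] = [q,r] − [p,r] + [p,q]. For instance
  ∂[2,3,5] = [3,5] − [2,5] + [2,3],
  ∂[1,2,4] = [2,4] − [1,4] + [1,2].
The resulting 10×10 matrix has rank 6, and its Smith normal form has invariant factors (1,1,1,1,1,1).

The boundary map ∂_3: C_3 → C_2 sends each 3-simplex σ to the alternating sum Σ_i (−1)^i (σ with its i-th vertex removed). For instance
  ∂[1,2,3,4] = [2,3,4] − [1,3,4] + [1,2,4] − [1,2,3],
  ∂[1,2,4,5] = [2,4,5] − [1,4,5] + [1,2,5] − [1,2,4].
As a 10×5 matrix over Z this has rank 4, with invariant factors (1,1,1,1).

Computing H_k = (kernel of ∂_k) / (image of ∂_{k+1}):

  H_0: rank C_0 − rank ∂_1 = 5 − 4 = 1, and the invariant factors of ∂_1 are all 1, so H_0 = Z.
  H_1: rank ker ∂_1 − rank ∂_2 = (10 − 4) − 6 = 0, and the invariant factors of ∂_2 are all 1, so H_1 = 0.
  H_2: rank ker ∂_2 − rank ∂_3 = (10 − 6) − 4 = 0, and the invariant factors of ∂_3 are all 1, so H_2 = 0.
  H_3: rank ker ∂_3 − rank ∂_4 = (5 − 4) − 0 = 1, and there is no ∂_4, so H_3 = Z.

As a check, the Euler characteristic is 5 − 10 + 10 − 5 = 0, which agrees with 1 − 0 + 0 − 1 = 0.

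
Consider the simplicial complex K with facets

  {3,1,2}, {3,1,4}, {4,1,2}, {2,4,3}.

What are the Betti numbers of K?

b_0 = 1, b_1 = 0, b_2 = 1.

K has 4 vertices, 6 edges, 4 triangles.
rank ∂_0 = 0, rank ∂_1 = 3 ⇒ b_0 = 4 − 0 − 3 = 1; all invariant factors of ∂_1 are 1 so no torsion. So H_0 = Z.
rank ∂_1 = 3, rank ∂_2 = 3 ⇒ b_1 = 6 − 3 − 3 = 0; all invariant factors of ∂_2 are 1 so no torsion. So H_1 = 0.
rank ∂_2 = 3, rank ∂_3 = 0 ⇒ b_2 = 4 − 3 − 0 = 1. So H_2 = Z.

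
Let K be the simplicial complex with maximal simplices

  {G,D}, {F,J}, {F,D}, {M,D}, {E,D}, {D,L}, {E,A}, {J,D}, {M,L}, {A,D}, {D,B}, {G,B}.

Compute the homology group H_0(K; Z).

H_0 = Z.

Take the total order A < B < D < E < F < G < J < L < M on the vertex set. Then K (dimension 1) consists of the simplices:

  0-simplices (9): A, B, D, E, F, G, J, L, M
  1-simplices (12): AD, AE, BD, BG, DE, DF, DG, DJ, DL, DM, FJ, LM

so the chain groups are C_0 ≅ Z^9, C_1 ≅ Z^12.

∂_1: C_1 → C_0 maps an edge to its endpoints' difference, ∂[p,q] = q − p. For instance
  ∂BD = D − B.
This gives a 9×12 integer matrix of rank 8; reducing to Smith normal form yields diagonal entries (1,1,1,1,1,1,1,1).

From H_k ≅ ker(∂_k) / im(∂_{k+1}) we obtain:

  H_0: rank C_0 − rank ∂_1 = 9 − 8 = 1, and the invariant factors of ∂_1 are all 1, so H_0 = Z.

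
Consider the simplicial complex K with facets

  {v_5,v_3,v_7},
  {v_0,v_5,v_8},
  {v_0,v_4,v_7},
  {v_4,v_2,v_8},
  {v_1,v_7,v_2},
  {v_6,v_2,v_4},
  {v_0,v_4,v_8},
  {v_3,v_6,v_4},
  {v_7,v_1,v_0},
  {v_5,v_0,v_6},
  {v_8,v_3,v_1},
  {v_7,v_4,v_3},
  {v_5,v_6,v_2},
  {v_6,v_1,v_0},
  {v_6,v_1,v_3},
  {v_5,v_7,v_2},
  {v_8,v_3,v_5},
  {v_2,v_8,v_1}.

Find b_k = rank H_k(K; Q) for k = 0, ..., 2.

b_0 = 1, b_1 = 2, b_2 = 1.

We work with the vertex ordering v_0 < v_1 < v_2 < v_3 < v_4 < v_5 < v_6 < v_7 < v_8. The simplices of K, each written with vertices in increasing order, are:

  0-simplices (9): [v_0], [v_1], [v_2], [v_3], [v_4], [v_5], [v_6], [v_7], [v_8]
  1-simplices (27): (27 of them)
  2-simplices (18): (18 of them)

so the chain groups are C_0 ≅ Z^9, C_1 ≅ Z^27, C_2 ≅ Z^18.

Boundary ∂_1: C_1 → C_0 is given by ∂[p,q] = [q] − [p]. For instance
  ∂[v_0,v_7] = [v_7] − [v_0].
The resulting 9×27 matrix has rank 8, and its Smith normal form has invariant factors (1,1,1,1,1,1,1,1).

The boundary map ∂_2: C_2 → C_1 maps a triangle to the signed sum of its edges. For instance
  ∂[v_2,v_4,v_8] = [v_4,v_8] − [v_2,v_8] + [v_2,v_4],
  ∂[v_0,v_4,v_8] = [v_4,v_8] − [v_0,v_8] + [v_0,v_4].
This gives a 27×18 integer matrix of rank 17; reducing to Smith normal form yields diagonal entries (1,1,1,1,1,1,1,1,1,1,1,1,1,1,1,1,1).

From H_k ≅ ker(∂_k) / im(∂_{k+1}) we obtain:

  H_0: rank C_0 − rank ∂_1 = 9 − 8 = 1, and the invariant factors of ∂_1 are all 1, so H_0 = Z.
  H_1: rank ker ∂_1 − rank ∂_2 = (27 − 8) − 17 = 2, and the invariant factors of ∂_2 are all 1, so H_1 = Z^2.
  H_2: rank ker ∂_2 − rank ∂_3 = (18 − 17) − 0 = 1, and there is no ∂_3, so H_2 = Z.

Hence the Betti numbers are b_0 = 1, b_1 = 2, b_2 = 1.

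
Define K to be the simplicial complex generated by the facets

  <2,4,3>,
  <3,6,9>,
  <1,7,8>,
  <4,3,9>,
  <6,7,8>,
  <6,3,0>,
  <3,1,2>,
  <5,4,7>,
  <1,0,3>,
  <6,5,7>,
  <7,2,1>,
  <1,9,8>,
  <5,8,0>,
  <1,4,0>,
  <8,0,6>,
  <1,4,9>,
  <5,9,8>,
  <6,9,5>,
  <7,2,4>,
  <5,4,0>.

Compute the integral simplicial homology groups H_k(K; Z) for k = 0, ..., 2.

H_0 = Z,  H_1 = Z ⊕ Z_2,  H_2 = 0.

Take the total order 0 < 1 < 2 < 3 < 4 < 5 < 6 < 7 < 8 < 9 on the vertex set. Then K (dimension 2) consists of the simplices:

  0-simplices (10): [0], [1], [2], [3], [4], [5], [6], [7], [8], [9]
  1-simplices (30): (30 of them)
  2-simplices (20): (20 of them)

giving chain groups C_0 ≅ Z^10, C_1 ≅ Z^30, C_2 ≅ Z^20.

The boundary map ∂_1: C_1 → C_0 maps an edge to its endpoints' difference, ∂[p,q] = q − p.
This gives a 10×30 integer matrix of rank 9; reducing to Smith normal form yields diagonal entries (1,1,1,1,1,1,1,1,1).

Boundary ∂_2: C_2 → C_1 acts by ∂[p,q,r] = [q,r] − [p,r] + [p,q]. For instance
  ∂[0,1,3] = [1,3] − [0,3] + [0,1],
  ∂[3,6,9] = [6,9] − [3,9] + [3,6].
The 30×20 boundary matrix has rank 20 and Smith normal form diag(1,1,1,1,1,1,1,1,1,1,1,1,1,1,1,1,1,1,1,2).

From H_k ≅ ker(∂_k) / im(∂_{k+1}) we obtain:

  H_0: rank C_0 − rank ∂_1 = 10 − 9 = 1, and the invariant factors of ∂_1 are all 1, so H_0 = Z.
  H_1: rank ker ∂_1 − rank ∂_2 = (30 − 9) − 20 = 1, and ∂_2 has invariant factor 2 > 1, so H_1 = Z ⊕ Z_2.
  H_2: rank ker ∂_2 − rank ∂_3 = (20 − 20) − 0 = 0, and there is no ∂_3, so H_2 = 0.

As a check, the Euler characteristic is 10 − 30 + 20 = 0, which agrees with 1 − 1 + 0 = 0.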